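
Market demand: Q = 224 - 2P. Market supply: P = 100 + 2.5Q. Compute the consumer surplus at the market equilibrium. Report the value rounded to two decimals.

Rewriting demand in inverse form: P = 112 - 0.5Q.
Equilibrium: 112 - 0.5Q = 100 + 2.5Q, so Q* = 4 and P* = 110.
The demand choke price is 112, so CS = (1/2)(Q*)(112 - P*) = (1/2)(4)(2) = 4.

4.00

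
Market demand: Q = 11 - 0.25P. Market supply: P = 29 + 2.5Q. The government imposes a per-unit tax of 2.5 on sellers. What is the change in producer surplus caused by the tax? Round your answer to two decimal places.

-2.03

Rewriting demand in inverse form: P = 44 - 4Q.
Pre-tax equilibrium: 44 - 4Q = 29 + 2.5Q gives Q* = 2.3077, P* = 34.7692.
A tax on sellers shifts supply up by 2.5: 44 - 4Q = 29 + 2.5Q + 2.5, so Q_t = 1.9231. Buyers pay P_b = 36.3077; sellers receive P_s = P_b - 2.5 = 33.8077.
PS falls from (1/2)(2.3077)(5.7692) = 6.6568 to (1/2)(1.9231)(4.8077) = 4.6228, a change of -2.034.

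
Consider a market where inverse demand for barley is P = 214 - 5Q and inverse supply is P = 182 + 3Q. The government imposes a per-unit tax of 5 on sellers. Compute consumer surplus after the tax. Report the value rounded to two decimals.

28.48

Pre-tax equilibrium: 214 - 5Q = 182 + 3Q gives Q* = 4, P* = 194.
With the tax, sellers need 5 more per unit: 214 - 5Q = 182 + 3Q + 5, so Q_t = 3.375. Buyers pay P_b = 197.125; sellers receive P_s = P_b - 5 = 192.125.
CS = (1/2)(Q_t)(214 - P_b) = (1/2)(3.375)(16.875) = 28.4766.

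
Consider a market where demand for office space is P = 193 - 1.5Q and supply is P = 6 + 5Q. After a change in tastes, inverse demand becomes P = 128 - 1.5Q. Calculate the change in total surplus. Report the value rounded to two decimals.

-1545.00

Initial equilibrium: Q_0 = 28.7692, P_0 = 149.8462; CS_0 = (1/2)(28.7692)(43.1538) = 620.7515, PS_0 = (1/2)(28.7692)(143.8462) = 2069.1716.
New equilibrium: 128 - 1.5Q = 6 + 5Q gives Q_1 = 18.7692, P_1 = 99.8462; CS_1 = 264.213, PS_1 = 880.7101.
Change in total surplus = (264.213 + 880.7101) - (620.7515 + 2069.1716) = -1545.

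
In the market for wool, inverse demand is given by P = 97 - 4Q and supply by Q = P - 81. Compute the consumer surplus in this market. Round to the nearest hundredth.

20.48

Rewriting supply in inverse form: P = 81 + Q.
Equilibrium: 97 - 4Q = 81 + Q, so Q* = 3.2 and P* = 84.2.
The demand choke price is 97, so CS = (1/2)(Q*)(97 - P*) = (1/2)(3.2)(12.8) = 20.48.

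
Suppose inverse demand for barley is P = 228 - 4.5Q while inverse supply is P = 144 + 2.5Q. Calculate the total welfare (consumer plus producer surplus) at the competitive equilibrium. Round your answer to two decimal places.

Setting demand equal to supply, 84 = 7Q, so Q* = 12 and P* = 174.
Total surplus is the full triangle between the curves from 0 to Q*: (1/2)(12)(228 - 144) = 504.

504.00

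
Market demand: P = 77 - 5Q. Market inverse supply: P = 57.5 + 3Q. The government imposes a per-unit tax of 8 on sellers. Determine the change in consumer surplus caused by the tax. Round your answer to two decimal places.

Without the tax, 77 - 5Q = 57.5 + 3Q so Q* = 2.4375 and P* = 64.8125.
With the tax, sellers need 8 more per unit: 77 - 5Q = 57.5 + 3Q + 8, so Q_t = 1.4375. Buyers pay P_b = 69.8125; sellers receive P_s = P_b - 8 = 61.8125.
Consumers lose the trapezoid between P* and P_b out to Q_t plus the triangle from Q_t to Q*: change in CS = 5.166 - 14.8535 = -9.6875.

-9.69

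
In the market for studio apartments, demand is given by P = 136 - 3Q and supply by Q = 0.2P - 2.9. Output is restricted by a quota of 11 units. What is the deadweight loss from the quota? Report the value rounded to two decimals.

Rewriting supply in inverse form: P = 14.5 + 5Q.
Without the quota, 136 - 3Q = 14.5 + 5Q gives Q* = 15.1875.
At Q = 11 the demand price is 136 - 3(11) = 103 and the supply price is 14.5 + 5(11) = 69.5.
DWL = (1/2)(gap between curves at 11) x (Q* - 11) = (1/2)(33.5)(4.1875) = 70.1406.

70.14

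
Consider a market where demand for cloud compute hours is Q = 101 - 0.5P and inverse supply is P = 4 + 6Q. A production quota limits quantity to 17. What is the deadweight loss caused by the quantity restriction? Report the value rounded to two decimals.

Rewriting demand in inverse form: P = 202 - 2Q.
Without the quota, 202 - 2Q = 4 + 6Q gives Q* = 24.75.
At Q = 17 the demand price is 202 - 2(17) = 168 and the supply price is 4 + 6(17) = 106.
DWL = (1/2)(gap between curves at 17) x (Q* - 17) = (1/2)(62)(7.75) = 240.25.

240.25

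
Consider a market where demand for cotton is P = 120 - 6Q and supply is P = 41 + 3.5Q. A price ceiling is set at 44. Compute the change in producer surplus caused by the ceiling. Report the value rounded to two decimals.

Free-market equilibrium: 120 - 6Q = 41 + 3.5Q gives Q* = 8.3158, P* = 70.1053.
At P = 44, sellers supply (44 - 41)/3.5 = 0.8571 while buyers want more, so the quantity traded is 0.8571 at price 44.
PS goes from (1/2)(8.3158)(29.1053) = 121.0166 to 1.2857 (computed as (44 - 41)(0.8571) - (1/2)(3.5)(0.8571)^2), a change of -119.7309.

-119.73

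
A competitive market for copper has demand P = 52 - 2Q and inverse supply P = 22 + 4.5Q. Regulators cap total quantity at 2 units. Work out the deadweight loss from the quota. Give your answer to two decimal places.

Unrestricted equilibrium: Q* = (52 - 22)/(2 + 4.5) = 4.6154.
At Q = 2 the demand price is 52 - 2(2) = 48 and the supply price is 22 + 4.5(2) = 31.
Deadweight loss is the triangle between the curves from 2 to 4.6154: (1/2)(48 - 31)(4.6154 - 2) = 22.2308.

22.23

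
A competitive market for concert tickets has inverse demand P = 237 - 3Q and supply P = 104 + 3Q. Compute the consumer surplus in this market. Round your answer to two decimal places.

737.04

Setting demand equal to supply, 133 = 6Q, so Q* = 22.1667 and P* = 170.5.
CS is the area between the demand curve and P* from 0 to Q*: (1/2)(22.1667)(66.5) = 737.0417.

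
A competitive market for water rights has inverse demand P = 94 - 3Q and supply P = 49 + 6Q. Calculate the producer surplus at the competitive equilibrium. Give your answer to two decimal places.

75.00

Set 94 - 3Q = 49 + 6Q, which gives 45 = 9Q, so Q* = 5 and P* = 94 - 3(5) = 79.
The supply curve's price intercept is 49, so PS = (1/2)(Q*)(P* - 49) = (1/2)(5)(30) = 75.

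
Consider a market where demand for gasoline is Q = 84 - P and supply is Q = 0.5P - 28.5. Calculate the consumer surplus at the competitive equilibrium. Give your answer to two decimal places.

40.50

Rewriting demand in inverse form: P = 84 - Q.
Rewriting supply in inverse form: P = 57 + 2Q.
Setting demand equal to supply, 27 = 3Q, so Q* = 9 and P* = 75.
CS is the area between the demand curve and P* from 0 to Q*: (1/2)(9)(9) = 40.5.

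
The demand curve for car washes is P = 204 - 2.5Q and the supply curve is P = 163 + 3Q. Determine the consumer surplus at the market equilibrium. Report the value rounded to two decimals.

69.46

Equilibrium: 204 - 2.5Q = 163 + 3Q, so Q* = 7.4545 and P* = 185.3636.
Consumer surplus is the triangle under demand above P*: (1/2)(7.4545)(204 - 185.3636) = (1/2)(7.4545)(18.6364) = 69.4628.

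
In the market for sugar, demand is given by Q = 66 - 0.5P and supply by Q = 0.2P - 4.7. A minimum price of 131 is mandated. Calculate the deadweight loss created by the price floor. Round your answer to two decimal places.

Rewriting demand in inverse form: P = 132 - 2Q.
Rewriting supply in inverse form: P = 23.5 + 5Q.
Free-market equilibrium: 132 - 2Q = 23.5 + 5Q gives Q* = 15.5, P* = 101.
At P = 131, buyers demand (132 - 131)/2 = 0.5 while sellers would supply more, so the quantity traded is 0.5 at price 131.
At Q = 0.5 the demand price is 131 and the supply price is 26. Deadweight loss is the triangle between the curves from 0.5 to 15.5: (1/2)(131 - 26)(15.5 - 0.5) = 787.5.

787.50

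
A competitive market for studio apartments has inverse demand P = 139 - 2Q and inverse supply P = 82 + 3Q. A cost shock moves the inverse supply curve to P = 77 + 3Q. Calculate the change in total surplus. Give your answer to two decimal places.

59.50

Initial equilibrium: Q_0 = 11.4, P_0 = 116.2; CS_0 = (1/2)(11.4)(22.8) = 129.96, PS_0 = (1/2)(11.4)(34.2) = 194.94.
New equilibrium: 139 - 2Q = 77 + 3Q gives Q_1 = 12.4, P_1 = 114.2; CS_1 = 153.76, PS_1 = 230.64.
Change in total surplus = (153.76 + 230.64) - (129.96 + 194.94) = 59.5.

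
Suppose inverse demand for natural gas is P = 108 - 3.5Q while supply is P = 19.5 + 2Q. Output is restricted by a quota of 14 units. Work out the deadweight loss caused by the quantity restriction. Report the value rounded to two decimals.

12.02

Unrestricted equilibrium: Q* = (108 - 19.5)/(3.5 + 2) = 16.0909.
At Q = 14 the demand price is 108 - 3.5(14) = 59 and the supply price is 19.5 + 2(14) = 47.5.
DWL = (1/2)(gap between curves at 14) x (Q* - 14) = (1/2)(11.5)(2.0909) = 12.0227.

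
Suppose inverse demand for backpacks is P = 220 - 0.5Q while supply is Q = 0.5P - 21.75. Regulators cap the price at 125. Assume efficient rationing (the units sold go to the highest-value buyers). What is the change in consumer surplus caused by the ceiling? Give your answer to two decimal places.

2210.02

Rewriting supply in inverse form: P = 43.5 + 2Q.
Free-market equilibrium: 220 - 0.5Q = 43.5 + 2Q gives Q* = 70.6, P* = 184.7.
At the ceiling price 125, quantity supplied is (125 - 43.5)/2 = 40.75; supply is the short side, so Q = 40.75 trades at P = 125.
CS goes from (1/2)(70.6)(35.3) = 1246.09 to 3456.1094 (computed as (220 - 125)(40.75) - (1/2)(0.5)(40.75)^2), a change of 2210.0194.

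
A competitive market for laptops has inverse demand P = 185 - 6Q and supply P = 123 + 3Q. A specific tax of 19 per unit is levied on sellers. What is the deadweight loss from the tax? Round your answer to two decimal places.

Without the tax, 185 - 6Q = 123 + 3Q so Q* = 6.8889 and P* = 143.6667.
A tax on sellers shifts supply up by 19: 185 - 6Q = 123 + 3Q + 19, so Q_t = 4.7778. Buyers pay P_b = 156.3333; sellers receive P_s = P_b - 19 = 137.3333.
The welfare triangle lost has base Q* - Q_t = 2.1111 and height t = 19, so DWL = (1/2)(2.1111)(19) = 20.0556.

20.06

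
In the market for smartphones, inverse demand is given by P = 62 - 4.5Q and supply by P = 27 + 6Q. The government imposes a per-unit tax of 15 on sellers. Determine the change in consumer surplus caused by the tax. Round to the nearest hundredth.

Without the tax, 62 - 4.5Q = 27 + 6Q so Q* = 3.3333 and P* = 47.
With the tax, sellers need 15 more per unit: 62 - 4.5Q = 27 + 6Q + 15, so Q_t = 1.9048. Buyers pay P_b = 53.4286; sellers receive P_s = P_b - 15 = 38.4286.
CS falls from (1/2)(3.3333)(15) = 25 to (1/2)(1.9048)(8.5714) = 8.1633, a change of -16.8367.

-16.84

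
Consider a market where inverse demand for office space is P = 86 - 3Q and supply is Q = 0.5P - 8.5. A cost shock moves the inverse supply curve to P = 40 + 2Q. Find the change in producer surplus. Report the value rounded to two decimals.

-105.80

Rewriting supply in inverse form: P = 17 + 2Q.
Initial equilibrium: Q_0 = 13.8, P_0 = 44.6; CS_0 = (1/2)(13.8)(41.4) = 285.66, PS_0 = (1/2)(13.8)(27.6) = 190.44.
New equilibrium: 86 - 3Q = 40 + 2Q gives Q_1 = 9.2, P_1 = 58.4; CS_1 = 126.96, PS_1 = 84.64.
Change in producer surplus = 84.64 - 190.44 = -105.8.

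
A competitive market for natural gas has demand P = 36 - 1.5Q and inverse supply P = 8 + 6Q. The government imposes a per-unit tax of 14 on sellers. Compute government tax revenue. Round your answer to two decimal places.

Pre-tax equilibrium: 36 - 1.5Q = 8 + 6Q gives Q* = 3.7333, P* = 30.4.
With the tax, sellers need 14 more per unit: 36 - 1.5Q = 8 + 6Q + 14, so Q_t = 1.8667. Buyers pay P_b = 33.2; sellers receive P_s = P_b - 14 = 19.2.
Tax revenue = t x Q_t = 14 x 1.8667 = 26.1333.

26.13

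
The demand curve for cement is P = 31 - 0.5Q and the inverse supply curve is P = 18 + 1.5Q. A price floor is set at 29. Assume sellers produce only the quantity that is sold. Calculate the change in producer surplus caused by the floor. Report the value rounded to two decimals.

0.31

Without the control, 31 - 0.5Q = 18 + 1.5Q so Q* = 6.5 and P* = 27.75.
At P = 29, buyers demand (31 - 29)/0.5 = 4 while sellers would supply more, so the quantity traded is 4 at price 29.
PS goes from (1/2)(6.5)(9.75) = 31.6875 to 32 (computed as (29 - 18)(4) - (1/2)(1.5)(4)^2), a change of 0.3125.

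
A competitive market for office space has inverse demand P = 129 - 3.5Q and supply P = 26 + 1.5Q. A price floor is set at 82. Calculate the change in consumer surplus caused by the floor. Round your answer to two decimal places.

-427.06

Without the control, 129 - 3.5Q = 26 + 1.5Q so Q* = 20.6 and P* = 56.9.
At the floor price 82, quantity demanded is (129 - 82)/3.5 = 13.4286; demand is the short side, so Q = 13.4286 trades at P = 82.
CS goes from (1/2)(20.6)(72.1) = 742.63 to 315.5714 (computed as (129 - 82)(13.4286) - (1/2)(3.5)(13.4286)^2), a change of -427.0586.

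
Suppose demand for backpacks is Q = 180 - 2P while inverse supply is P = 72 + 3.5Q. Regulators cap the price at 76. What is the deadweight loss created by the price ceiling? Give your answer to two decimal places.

22.54

Rewriting demand in inverse form: P = 90 - 0.5Q.
Without the control, 90 - 0.5Q = 72 + 3.5Q so Q* = 4.5 and P* = 87.75.
At the ceiling price 76, quantity supplied is (76 - 72)/3.5 = 1.1429; supply is the short side, so Q = 1.1429 trades at P = 76.
The lost-trades triangle has base Q* - 1.1429 = 3.3571 and height equal to the gap between the curves at Q = 1.1429, which is 89.4286 - 76 = 13.4286. DWL = (1/2)(3.3571)(13.4286) = 22.5408.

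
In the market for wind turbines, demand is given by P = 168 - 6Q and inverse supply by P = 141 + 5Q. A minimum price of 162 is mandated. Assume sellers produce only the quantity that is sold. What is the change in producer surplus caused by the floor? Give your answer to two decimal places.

Free-market equilibrium: 168 - 6Q = 141 + 5Q gives Q* = 2.4545, P* = 153.2727.
At the floor price 162, quantity demanded is (168 - 162)/6 = 1; demand is the short side, so Q = 1 trades at P = 162.
PS goes from (1/2)(2.4545)(12.2727) = 15.062 to 18.5 (computed as (162 - 141)(1) - (1/2)(5)(1)^2), a change of 3.438.

3.44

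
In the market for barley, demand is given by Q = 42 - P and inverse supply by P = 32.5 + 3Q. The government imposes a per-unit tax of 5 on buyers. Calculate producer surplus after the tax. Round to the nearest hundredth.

1.90

Rewriting demand in inverse form: P = 42 - Q.
Pre-tax equilibrium: 42 - Q = 32.5 + 3Q gives Q* = 2.375, P* = 39.625.
With the tax, buyers' net willingness to pay falls by 5: (42 - 5) - Q = 32.5 + 3Q, so Q_t = 1.125. Buyers pay P_b = 40.875; sellers receive P_s = P_b - 5 = 35.875.
Producer surplus is the triangle above supply below P_s: (1/2)(1.125)(35.875 - 32.5) = 1.8984.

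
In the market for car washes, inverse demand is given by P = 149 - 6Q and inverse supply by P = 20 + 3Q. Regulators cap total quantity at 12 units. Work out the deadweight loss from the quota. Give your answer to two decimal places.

24.50

Unrestricted equilibrium: Q* = (149 - 20)/(6 + 3) = 14.3333.
At Q = 12 the demand price is 149 - 6(12) = 77 and the supply price is 20 + 3(12) = 56.
Deadweight loss is the triangle between the curves from 12 to 14.3333: (1/2)(77 - 56)(14.3333 - 12) = 24.5.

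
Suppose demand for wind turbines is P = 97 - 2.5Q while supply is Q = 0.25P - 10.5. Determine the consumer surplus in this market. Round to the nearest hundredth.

Rewriting supply in inverse form: P = 42 + 4Q.
Equilibrium: 97 - 2.5Q = 42 + 4Q, so Q* = 8.4615 and P* = 75.8462.
CS is the area between the demand curve and P* from 0 to Q*: (1/2)(8.4615)(21.1538) = 89.497.

89.50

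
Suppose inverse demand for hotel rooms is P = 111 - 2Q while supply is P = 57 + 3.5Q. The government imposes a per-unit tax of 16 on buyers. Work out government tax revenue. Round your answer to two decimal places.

110.55

Pre-tax equilibrium: 111 - 2Q = 57 + 3.5Q gives Q* = 9.8182, P* = 91.3636.
A tax on buyers shifts demand down by 16: (111 - 16) - 2Q = 57 + 3.5Q, so Q_t = 6.9091. Buyers pay P_b = 97.1818; sellers receive P_s = P_b - 16 = 81.1818.
Revenue is the tax times quantity traded: 16 x 6.9091 = 110.5455.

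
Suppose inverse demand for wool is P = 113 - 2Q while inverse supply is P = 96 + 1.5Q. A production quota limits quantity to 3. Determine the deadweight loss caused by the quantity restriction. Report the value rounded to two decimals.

Without the quota, 113 - 2Q = 96 + 1.5Q gives Q* = 4.8571.
At Q = 3 the demand price is 113 - 2(3) = 107 and the supply price is 96 + 1.5(3) = 100.5.
Deadweight loss is the triangle between the curves from 3 to 4.8571: (1/2)(107 - 100.5)(4.8571 - 3) = 6.0357.

6.04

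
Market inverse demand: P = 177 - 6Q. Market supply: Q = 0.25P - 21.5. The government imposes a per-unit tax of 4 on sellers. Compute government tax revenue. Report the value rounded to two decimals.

34.80

Rewriting supply in inverse form: P = 86 + 4Q.
Pre-tax equilibrium: 177 - 6Q = 86 + 4Q gives Q* = 9.1, P* = 122.4.
A tax on sellers shifts supply up by 4: 177 - 6Q = 86 + 4Q + 4, so Q_t = 8.7. Buyers pay P_b = 124.8; sellers receive P_s = P_b - 4 = 120.8.
Revenue is the tax times quantity traded: 4 x 8.7 = 34.8.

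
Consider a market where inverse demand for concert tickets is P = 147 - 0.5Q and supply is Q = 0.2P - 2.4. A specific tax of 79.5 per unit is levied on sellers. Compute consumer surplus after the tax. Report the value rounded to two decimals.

Rewriting supply in inverse form: P = 12 + 5Q.
Without the tax, 147 - 0.5Q = 12 + 5Q so Q* = 24.5455 and P* = 134.7273.
With the tax, sellers need 79.5 more per unit: 147 - 0.5Q = 12 + 5Q + 79.5, so Q_t = 10.0909. Buyers pay P_b = 141.9545; sellers receive P_s = P_b - 79.5 = 62.4545.
CS = (1/2)(Q_t)(147 - P_b) = (1/2)(10.0909)(5.0455) = 25.4566.

25.46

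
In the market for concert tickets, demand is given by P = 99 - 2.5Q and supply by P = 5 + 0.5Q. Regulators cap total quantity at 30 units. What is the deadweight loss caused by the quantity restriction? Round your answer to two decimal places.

2.67

Unrestricted equilibrium: Q* = (99 - 5)/(2.5 + 0.5) = 31.3333.
At Q = 30 the demand price is 99 - 2.5(30) = 24 and the supply price is 5 + 0.5(30) = 20.
DWL = (1/2)(gap between curves at 30) x (Q* - 30) = (1/2)(4)(1.3333) = 2.6667.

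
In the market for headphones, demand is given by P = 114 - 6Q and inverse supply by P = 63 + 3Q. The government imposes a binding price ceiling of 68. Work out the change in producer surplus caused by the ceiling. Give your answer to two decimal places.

-44.00

Without the control, 114 - 6Q = 63 + 3Q so Q* = 5.6667 and P* = 80.
At the ceiling price 68, quantity supplied is (68 - 63)/3 = 1.6667; supply is the short side, so Q = 1.6667 trades at P = 68.
PS goes from (1/2)(5.6667)(17) = 48.1667 to 4.1667 (computed as (68 - 63)(1.6667) - (1/2)(3)(1.6667)^2), a change of -44.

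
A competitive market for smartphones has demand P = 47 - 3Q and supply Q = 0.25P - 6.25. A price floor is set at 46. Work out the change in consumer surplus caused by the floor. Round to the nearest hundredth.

Rewriting supply in inverse form: P = 25 + 4Q.
Without the control, 47 - 3Q = 25 + 4Q so Q* = 3.1429 and P* = 37.5714.
At the floor price 46, quantity demanded is (47 - 46)/3 = 0.3333; demand is the short side, so Q = 0.3333 trades at P = 46.
CS goes from (1/2)(3.1429)(9.4286) = 14.8163 to 0.1667 (computed as (47 - 46)(0.3333) - (1/2)(3)(0.3333)^2), a change of -14.6497.

-14.65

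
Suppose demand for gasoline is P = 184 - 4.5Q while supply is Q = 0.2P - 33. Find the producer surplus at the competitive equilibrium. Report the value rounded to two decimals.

Rewriting supply in inverse form: P = 165 + 5Q.
Equilibrium: 184 - 4.5Q = 165 + 5Q, so Q* = 2 and P* = 175.
Producer surplus is the triangle above supply below P*: (1/2)(2)(175 - 165) = (1/2)(2)(10) = 10.

10.00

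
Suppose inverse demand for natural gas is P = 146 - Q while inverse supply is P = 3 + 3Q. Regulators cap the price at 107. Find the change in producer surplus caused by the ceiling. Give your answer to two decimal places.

-114.43

Free-market equilibrium: 146 - Q = 3 + 3Q gives Q* = 35.75, P* = 110.25.
At the ceiling price 107, quantity supplied is (107 - 3)/3 = 34.6667; supply is the short side, so Q = 34.6667 trades at P = 107.
PS goes from (1/2)(35.75)(107.25) = 1917.0938 to 1802.6667 (computed as (107 - 3)(34.6667) - (1/2)(3)(34.6667)^2), a change of -114.4271.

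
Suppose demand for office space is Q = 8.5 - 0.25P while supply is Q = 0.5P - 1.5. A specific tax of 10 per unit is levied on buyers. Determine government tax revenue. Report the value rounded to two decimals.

Rewriting demand in inverse form: P = 34 - 4Q.
Rewriting supply in inverse form: P = 3 + 2Q.
Without the tax, 34 - 4Q = 3 + 2Q so Q* = 5.1667 and P* = 13.3333.
With the tax, buyers' net willingness to pay falls by 10: (34 - 10) - 4Q = 3 + 2Q, so Q_t = 3.5. Buyers pay P_b = 20; sellers receive P_s = P_b - 10 = 10.
Tax revenue = t x Q_t = 10 x 3.5 = 35.

35.00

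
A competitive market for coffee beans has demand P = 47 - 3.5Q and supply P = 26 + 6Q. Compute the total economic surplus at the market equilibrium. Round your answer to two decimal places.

23.21

Setting demand equal to supply, 21 = 9.5Q, so Q* = 2.2105 and P* = 39.2632.
CS = (1/2)(2.2105)(7.7368) = 8.5512 and PS = (1/2)(2.2105)(13.2632) = 14.6593, so total surplus = 23.2105.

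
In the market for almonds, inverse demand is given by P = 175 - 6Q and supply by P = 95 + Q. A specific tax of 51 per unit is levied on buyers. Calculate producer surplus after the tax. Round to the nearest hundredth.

Pre-tax equilibrium: 175 - 6Q = 95 + Q gives Q* = 11.4286, P* = 106.4286.
With the tax, buyers' net willingness to pay falls by 51: (175 - 51) - 6Q = 95 + Q, so Q_t = 4.1429. Buyers pay P_b = 150.1429; sellers receive P_s = P_b - 51 = 99.1429.
Producer surplus is the triangle above supply below P_s: (1/2)(4.1429)(99.1429 - 95) = 8.5816.

8.58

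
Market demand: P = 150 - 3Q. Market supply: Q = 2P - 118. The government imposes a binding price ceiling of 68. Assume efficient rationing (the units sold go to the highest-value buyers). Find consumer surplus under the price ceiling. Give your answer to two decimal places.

Rewriting supply in inverse form: P = 59 + 0.5Q.
Without the control, 150 - 3Q = 59 + 0.5Q so Q* = 26 and P* = 72.
At P = 68, sellers supply (68 - 59)/0.5 = 18 while buyers want more, so the quantity traded is 18 at price 68.
The demand price at Q = 18 is 96. CS is the trapezoid between demand and 68 over [0, 18]: (1/2)[(150 - 68) + (96 - 68)](18) = 990.

990.00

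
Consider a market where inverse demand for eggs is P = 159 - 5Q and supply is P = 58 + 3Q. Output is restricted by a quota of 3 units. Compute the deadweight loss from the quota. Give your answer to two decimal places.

Without the quota, 159 - 5Q = 58 + 3Q gives Q* = 12.625.
At Q = 3 the demand price is 159 - 5(3) = 144 and the supply price is 58 + 3(3) = 67.
DWL = (1/2)(gap between curves at 3) x (Q* - 3) = (1/2)(77)(9.625) = 370.5625.

370.56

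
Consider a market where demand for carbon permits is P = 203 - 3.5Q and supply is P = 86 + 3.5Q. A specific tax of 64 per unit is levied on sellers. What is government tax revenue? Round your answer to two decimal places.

484.57

Without the tax, 203 - 3.5Q = 86 + 3.5Q so Q* = 16.7143 and P* = 144.5.
With the tax, sellers need 64 more per unit: 203 - 3.5Q = 86 + 3.5Q + 64, so Q_t = 7.5714. Buyers pay P_b = 176.5; sellers receive P_s = P_b - 64 = 112.5.
Tax revenue = t x Q_t = 64 x 7.5714 = 484.5714.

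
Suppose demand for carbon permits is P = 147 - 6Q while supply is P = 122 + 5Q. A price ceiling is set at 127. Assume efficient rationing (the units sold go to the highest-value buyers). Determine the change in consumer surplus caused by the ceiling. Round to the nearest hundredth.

Free-market equilibrium: 147 - 6Q = 122 + 5Q gives Q* = 2.2727, P* = 133.3636.
At the ceiling price 127, quantity supplied is (127 - 122)/5 = 1; supply is the short side, so Q = 1 trades at P = 127.
CS goes from (1/2)(2.2727)(13.6364) = 15.4959 to 17 (computed as (147 - 127)(1) - (1/2)(6)(1)^2), a change of 1.5041.

1.50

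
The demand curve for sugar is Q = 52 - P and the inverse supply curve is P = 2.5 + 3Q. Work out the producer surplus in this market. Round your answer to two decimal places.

Rewriting demand in inverse form: P = 52 - Q.
Equilibrium: 52 - Q = 2.5 + 3Q, so Q* = 12.375 and P* = 39.625.
PS is the area between P* and the supply curve from 0 to Q*: (1/2)(12.375)(37.125) = 229.7109.

229.71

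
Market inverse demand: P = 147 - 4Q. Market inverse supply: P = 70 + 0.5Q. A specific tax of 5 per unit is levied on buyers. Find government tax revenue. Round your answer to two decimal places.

80.00

Pre-tax equilibrium: 147 - 4Q = 70 + 0.5Q gives Q* = 17.1111, P* = 78.5556.
With the tax, buyers' net willingness to pay falls by 5: (147 - 5) - 4Q = 70 + 0.5Q, so Q_t = 16. Buyers pay P_b = 83; sellers receive P_s = P_b - 5 = 78.
Revenue is the tax times quantity traded: 5 x 16 = 80.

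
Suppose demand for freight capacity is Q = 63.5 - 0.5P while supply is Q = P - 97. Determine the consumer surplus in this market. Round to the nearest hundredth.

Rewriting demand in inverse form: P = 127 - 2Q.
Rewriting supply in inverse form: P = 97 + Q.
Setting demand equal to supply, 30 = 3Q, so Q* = 10 and P* = 107.
CS is the area between the demand curve and P* from 0 to Q*: (1/2)(10)(20) = 100.

100.00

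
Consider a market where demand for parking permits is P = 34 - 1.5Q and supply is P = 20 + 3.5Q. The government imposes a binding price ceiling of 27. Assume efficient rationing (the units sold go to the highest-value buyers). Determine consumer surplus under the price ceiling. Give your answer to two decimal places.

Free-market equilibrium: 34 - 1.5Q = 20 + 3.5Q gives Q* = 2.8, P* = 29.8.
At P = 27, sellers supply (27 - 20)/3.5 = 2 while buyers want more, so the quantity traded is 2 at price 27.
The demand price at Q = 2 is 31. CS is the trapezoid between demand and 27 over [0, 2]: (1/2)[(34 - 27) + (31 - 27)](2) = 11.

11.00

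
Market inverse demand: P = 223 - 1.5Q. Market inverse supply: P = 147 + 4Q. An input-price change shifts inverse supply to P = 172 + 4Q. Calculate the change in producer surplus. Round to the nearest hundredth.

-209.92

Initial equilibrium: Q_0 = 13.8182, P_0 = 202.2727; CS_0 = (1/2)(13.8182)(20.7273) = 143.2066, PS_0 = (1/2)(13.8182)(55.2727) = 381.8843.
New equilibrium: 223 - 1.5Q = 172 + 4Q gives Q_1 = 9.2727, P_1 = 209.0909; CS_1 = 64.4876, PS_1 = 171.9669.
Change in producer surplus = 171.9669 - 381.8843 = -209.9174.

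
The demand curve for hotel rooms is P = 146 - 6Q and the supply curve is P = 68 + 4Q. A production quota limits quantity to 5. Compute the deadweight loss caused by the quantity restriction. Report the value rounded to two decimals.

39.20

Unrestricted equilibrium: Q* = (146 - 68)/(6 + 4) = 7.8.
At Q = 5 the demand price is 146 - 6(5) = 116 and the supply price is 68 + 4(5) = 88.
Deadweight loss is the triangle between the curves from 5 to 7.8: (1/2)(116 - 88)(7.8 - 5) = 39.2.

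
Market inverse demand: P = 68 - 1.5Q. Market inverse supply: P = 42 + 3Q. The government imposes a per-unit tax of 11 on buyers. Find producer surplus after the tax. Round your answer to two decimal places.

16.67

Without the tax, 68 - 1.5Q = 42 + 3Q so Q* = 5.7778 and P* = 59.3333.
With the tax, buyers' net willingness to pay falls by 11: (68 - 11) - 1.5Q = 42 + 3Q, so Q_t = 3.3333. Buyers pay P_b = 63; sellers receive P_s = P_b - 11 = 52.
PS = (1/2)(Q_t)(P_s - 42) = (1/2)(3.3333)(10) = 16.6667.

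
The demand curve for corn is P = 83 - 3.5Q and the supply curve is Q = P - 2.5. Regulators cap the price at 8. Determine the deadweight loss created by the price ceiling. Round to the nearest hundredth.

Rewriting supply in inverse form: P = 2.5 + Q.
Free-market equilibrium: 83 - 3.5Q = 2.5 + Q gives Q* = 17.8889, P* = 20.3889.
At the ceiling price 8, quantity supplied is (8 - 2.5)/1 = 5.5; supply is the short side, so Q = 5.5 trades at P = 8.
At Q = 5.5 the demand price is 63.75 and the supply price is 8. Deadweight loss is the triangle between the curves from 5.5 to 17.8889: (1/2)(63.75 - 8)(17.8889 - 5.5) = 345.3403.

345.34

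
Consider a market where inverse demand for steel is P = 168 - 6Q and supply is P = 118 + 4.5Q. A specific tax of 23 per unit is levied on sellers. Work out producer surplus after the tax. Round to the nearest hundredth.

Without the tax, 168 - 6Q = 118 + 4.5Q so Q* = 4.7619 and P* = 139.4286.
With the tax, sellers need 23 more per unit: 168 - 6Q = 118 + 4.5Q + 23, so Q_t = 2.5714. Buyers pay P_b = 152.5714; sellers receive P_s = P_b - 23 = 129.5714.
PS = (1/2)(Q_t)(P_s - 118) = (1/2)(2.5714)(11.5714) = 14.8776.

14.88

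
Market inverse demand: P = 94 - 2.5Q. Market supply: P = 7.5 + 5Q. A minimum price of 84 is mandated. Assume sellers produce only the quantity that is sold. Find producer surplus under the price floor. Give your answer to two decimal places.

266.00

Without the control, 94 - 2.5Q = 7.5 + 5Q so Q* = 11.5333 and P* = 65.1667.
At the floor price 84, quantity demanded is (94 - 84)/2.5 = 4; demand is the short side, so Q = 4 trades at P = 84.
The supply price at Q = 4 is 27.5. PS is the trapezoid between 84 and supply over [0, 4]: (1/2)[(84 - 7.5) + (84 - 27.5)](4) = 266.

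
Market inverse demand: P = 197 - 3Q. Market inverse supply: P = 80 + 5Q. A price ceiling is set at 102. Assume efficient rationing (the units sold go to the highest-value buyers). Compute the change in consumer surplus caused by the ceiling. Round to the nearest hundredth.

68.12

Without the control, 197 - 3Q = 80 + 5Q so Q* = 14.625 and P* = 153.125.
At the ceiling price 102, quantity supplied is (102 - 80)/5 = 4.4; supply is the short side, so Q = 4.4 trades at P = 102.
CS goes from (1/2)(14.625)(43.875) = 320.8359 to 388.96 (computed as (197 - 102)(4.4) - (1/2)(3)(4.4)^2), a change of 68.1241.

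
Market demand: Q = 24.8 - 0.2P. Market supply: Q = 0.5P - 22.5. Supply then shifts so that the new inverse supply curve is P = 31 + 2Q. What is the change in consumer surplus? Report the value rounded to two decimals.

122.86

Rewriting demand in inverse form: P = 124 - 5Q.
Rewriting supply in inverse form: P = 45 + 2Q.
Initial equilibrium: Q_0 = 11.2857, P_0 = 67.5714; CS_0 = (1/2)(11.2857)(56.4286) = 318.4184, PS_0 = (1/2)(11.2857)(22.5714) = 127.3673.
New equilibrium: 124 - 5Q = 31 + 2Q gives Q_1 = 13.2857, P_1 = 57.5714; CS_1 = 441.2755, PS_1 = 176.5102.
Change in consumer surplus = 441.2755 - 318.4184 = 122.8571.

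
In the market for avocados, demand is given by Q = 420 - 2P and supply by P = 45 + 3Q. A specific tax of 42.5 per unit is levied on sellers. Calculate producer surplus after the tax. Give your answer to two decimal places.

Rewriting demand in inverse form: P = 210 - 0.5Q.
Without the tax, 210 - 0.5Q = 45 + 3Q so Q* = 47.1429 and P* = 186.4286.
A tax on sellers shifts supply up by 42.5: 210 - 0.5Q = 45 + 3Q + 42.5, so Q_t = 35. Buyers pay P_b = 192.5; sellers receive P_s = P_b - 42.5 = 150.
Producer surplus is the triangle above supply below P_s: (1/2)(35)(150 - 45) = 1837.5.

1837.50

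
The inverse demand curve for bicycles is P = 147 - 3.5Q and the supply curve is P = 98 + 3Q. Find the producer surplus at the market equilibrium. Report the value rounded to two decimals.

85.24

Setting demand equal to supply, 49 = 6.5Q, so Q* = 7.5385 and P* = 120.6154.
PS is the area between P* and the supply curve from 0 to Q*: (1/2)(7.5385)(22.6154) = 85.2426.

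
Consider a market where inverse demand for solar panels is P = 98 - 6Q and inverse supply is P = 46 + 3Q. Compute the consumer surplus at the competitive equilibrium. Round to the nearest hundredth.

Setting demand equal to supply, 52 = 9Q, so Q* = 5.7778 and P* = 63.3333.
The demand choke price is 98, so CS = (1/2)(Q*)(98 - P*) = (1/2)(5.7778)(34.6667) = 100.1481.

100.15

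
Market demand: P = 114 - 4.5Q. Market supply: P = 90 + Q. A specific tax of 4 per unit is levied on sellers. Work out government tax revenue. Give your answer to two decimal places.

Pre-tax equilibrium: 114 - 4.5Q = 90 + Q gives Q* = 4.3636, P* = 94.3636.
A tax on sellers shifts supply up by 4: 114 - 4.5Q = 90 + Q + 4, so Q_t = 3.6364. Buyers pay P_b = 97.6364; sellers receive P_s = P_b - 4 = 93.6364.
Revenue is the tax times quantity traded: 4 x 3.6364 = 14.5455.

14.55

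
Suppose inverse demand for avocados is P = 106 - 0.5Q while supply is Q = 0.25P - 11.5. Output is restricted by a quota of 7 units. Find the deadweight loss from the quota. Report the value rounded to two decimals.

Rewriting supply in inverse form: P = 46 + 4Q.
Unrestricted equilibrium: Q* = (106 - 46)/(0.5 + 4) = 13.3333.
At Q = 7 the demand price is 106 - 0.5(7) = 102.5 and the supply price is 46 + 4(7) = 74.
DWL = (1/2)(gap between curves at 7) x (Q* - 7) = (1/2)(28.5)(6.3333) = 90.25.

90.25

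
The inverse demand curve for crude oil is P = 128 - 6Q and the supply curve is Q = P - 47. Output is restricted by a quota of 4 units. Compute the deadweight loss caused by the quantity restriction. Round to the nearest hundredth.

Rewriting supply in inverse form: P = 47 + Q.
Unrestricted equilibrium: Q* = (128 - 47)/(6 + 1) = 11.5714.
At Q = 4 the demand price is 128 - 6(4) = 104 and the supply price is 47 + (4) = 51.
Deadweight loss is the triangle between the curves from 4 to 11.5714: (1/2)(104 - 51)(11.5714 - 4) = 200.6429.

200.64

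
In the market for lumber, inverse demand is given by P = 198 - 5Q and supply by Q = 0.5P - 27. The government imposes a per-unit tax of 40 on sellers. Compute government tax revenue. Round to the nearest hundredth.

Rewriting supply in inverse form: P = 54 + 2Q.
Without the tax, 198 - 5Q = 54 + 2Q so Q* = 20.5714 and P* = 95.1429.
With the tax, sellers need 40 more per unit: 198 - 5Q = 54 + 2Q + 40, so Q_t = 14.8571. Buyers pay P_b = 123.7143; sellers receive P_s = P_b - 40 = 83.7143.
Tax revenue = t x Q_t = 40 x 14.8571 = 594.2857.

594.29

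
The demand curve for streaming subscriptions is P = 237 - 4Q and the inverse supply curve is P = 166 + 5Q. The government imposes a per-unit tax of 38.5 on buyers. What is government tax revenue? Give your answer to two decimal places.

139.03

Pre-tax equilibrium: 237 - 4Q = 166 + 5Q gives Q* = 7.8889, P* = 205.4444.
With the tax, buyers' net willingness to pay falls by 38.5: (237 - 38.5) - 4Q = 166 + 5Q, so Q_t = 3.6111. Buyers pay P_b = 222.5556; sellers receive P_s = P_b - 38.5 = 184.0556.
Revenue is the tax times quantity traded: 38.5 x 3.6111 = 139.0278.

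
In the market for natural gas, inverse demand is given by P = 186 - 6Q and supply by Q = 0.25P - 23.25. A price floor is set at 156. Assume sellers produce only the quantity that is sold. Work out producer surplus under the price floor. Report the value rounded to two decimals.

Rewriting supply in inverse form: P = 93 + 4Q.
Free-market equilibrium: 186 - 6Q = 93 + 4Q gives Q* = 9.3, P* = 130.2.
At P = 156, buyers demand (186 - 156)/6 = 5 while sellers would supply more, so the quantity traded is 5 at price 156.
The supply price at Q = 5 is 113. PS is the trapezoid between 156 and supply over [0, 5]: (1/2)[(156 - 93) + (156 - 113)](5) = 265.

265.00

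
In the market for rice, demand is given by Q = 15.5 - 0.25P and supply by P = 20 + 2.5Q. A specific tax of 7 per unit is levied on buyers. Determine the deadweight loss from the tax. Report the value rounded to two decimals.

3.77

Rewriting demand in inverse form: P = 62 - 4Q.
Without the tax, 62 - 4Q = 20 + 2.5Q so Q* = 6.4615 and P* = 36.1538.
With the tax, buyers' net willingness to pay falls by 7: (62 - 7) - 4Q = 20 + 2.5Q, so Q_t = 5.3846. Buyers pay P_b = 40.4615; sellers receive P_s = P_b - 7 = 33.4615.
Deadweight loss is the triangle between the curves from Q_t to Q*: (1/2)(6.4615 - 5.3846)(7) = 3.7692.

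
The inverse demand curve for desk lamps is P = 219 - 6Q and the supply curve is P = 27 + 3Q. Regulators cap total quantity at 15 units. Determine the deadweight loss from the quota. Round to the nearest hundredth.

180.50

Unrestricted equilibrium: Q* = (219 - 27)/(6 + 3) = 21.3333.
At Q = 15 the demand price is 219 - 6(15) = 129 and the supply price is 27 + 3(15) = 72.
Deadweight loss is the triangle between the curves from 15 to 21.3333: (1/2)(129 - 72)(21.3333 - 15) = 180.5.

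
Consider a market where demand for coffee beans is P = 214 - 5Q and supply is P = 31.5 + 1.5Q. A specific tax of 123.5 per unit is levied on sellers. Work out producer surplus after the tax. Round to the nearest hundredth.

Pre-tax equilibrium: 214 - 5Q = 31.5 + 1.5Q gives Q* = 28.0769, P* = 73.6154.
With the tax, sellers need 123.5 more per unit: 214 - 5Q = 31.5 + 1.5Q + 123.5, so Q_t = 9.0769. Buyers pay P_b = 168.6154; sellers receive P_s = P_b - 123.5 = 45.1154.
PS = (1/2)(Q_t)(P_s - 31.5) = (1/2)(9.0769)(13.6154) = 61.7929.

61.79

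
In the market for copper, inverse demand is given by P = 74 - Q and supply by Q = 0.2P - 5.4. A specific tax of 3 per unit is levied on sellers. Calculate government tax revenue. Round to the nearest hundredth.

22.00

Rewriting supply in inverse form: P = 27 + 5Q.
Pre-tax equilibrium: 74 - Q = 27 + 5Q gives Q* = 7.8333, P* = 66.1667.
A tax on sellers shifts supply up by 3: 74 - Q = 27 + 5Q + 3, so Q_t = 7.3333. Buyers pay P_b = 66.6667; sellers receive P_s = P_b - 3 = 63.6667.
Revenue is the tax times quantity traded: 3 x 7.3333 = 22.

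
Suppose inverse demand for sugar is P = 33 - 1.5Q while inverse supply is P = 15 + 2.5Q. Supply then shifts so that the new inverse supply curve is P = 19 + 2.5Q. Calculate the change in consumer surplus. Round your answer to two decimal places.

Initial equilibrium: Q_0 = 4.5, P_0 = 26.25; CS_0 = (1/2)(4.5)(6.75) = 15.1875, PS_0 = (1/2)(4.5)(11.25) = 25.3125.
New equilibrium: 33 - 1.5Q = 19 + 2.5Q gives Q_1 = 3.5, P_1 = 27.75; CS_1 = 9.1875, PS_1 = 15.3125.
Change in consumer surplus = 9.1875 - 15.1875 = -6.

-6.00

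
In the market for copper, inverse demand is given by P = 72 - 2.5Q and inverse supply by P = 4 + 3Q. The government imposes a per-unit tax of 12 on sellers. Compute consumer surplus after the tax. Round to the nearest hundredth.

Without the tax, 72 - 2.5Q = 4 + 3Q so Q* = 12.3636 and P* = 41.0909.
A tax on sellers shifts supply up by 12: 72 - 2.5Q = 4 + 3Q + 12, so Q_t = 10.1818. Buyers pay P_b = 46.5455; sellers receive P_s = P_b - 12 = 34.5455.
CS = (1/2)(Q_t)(72 - P_b) = (1/2)(10.1818)(25.4545) = 129.5868.

129.59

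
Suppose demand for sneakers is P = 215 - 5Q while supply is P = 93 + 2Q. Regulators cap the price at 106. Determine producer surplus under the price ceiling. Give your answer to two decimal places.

Without the control, 215 - 5Q = 93 + 2Q so Q* = 17.4286 and P* = 127.8571.
At the ceiling price 106, quantity supplied is (106 - 93)/2 = 6.5; supply is the short side, so Q = 6.5 trades at P = 106.
PS is the triangle above supply below 106: (1/2)(6.5)(106 - 93) = 42.25.

42.25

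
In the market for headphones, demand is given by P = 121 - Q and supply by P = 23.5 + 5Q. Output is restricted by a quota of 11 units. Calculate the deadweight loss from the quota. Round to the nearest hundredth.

Unrestricted equilibrium: Q* = (121 - 23.5)/(1 + 5) = 16.25.
At Q = 11 the demand price is 121 - (11) = 110 and the supply price is 23.5 + 5(11) = 78.5.
DWL = (1/2)(gap between curves at 11) x (Q* - 11) = (1/2)(31.5)(5.25) = 82.6875.

82.69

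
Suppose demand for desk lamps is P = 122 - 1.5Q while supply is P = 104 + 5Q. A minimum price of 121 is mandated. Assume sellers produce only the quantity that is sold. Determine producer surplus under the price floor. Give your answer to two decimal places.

10.22

Free-market equilibrium: 122 - 1.5Q = 104 + 5Q gives Q* = 2.7692, P* = 117.8462.
At P = 121, buyers demand (122 - 121)/1.5 = 0.6667 while sellers would supply more, so the quantity traded is 0.6667 at price 121.
The supply price at Q = 0.6667 is 107.3333. PS is the trapezoid between 121 and supply over [0, 0.6667]: (1/2)[(121 - 104) + (121 - 107.3333)](0.6667) = 10.2222.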